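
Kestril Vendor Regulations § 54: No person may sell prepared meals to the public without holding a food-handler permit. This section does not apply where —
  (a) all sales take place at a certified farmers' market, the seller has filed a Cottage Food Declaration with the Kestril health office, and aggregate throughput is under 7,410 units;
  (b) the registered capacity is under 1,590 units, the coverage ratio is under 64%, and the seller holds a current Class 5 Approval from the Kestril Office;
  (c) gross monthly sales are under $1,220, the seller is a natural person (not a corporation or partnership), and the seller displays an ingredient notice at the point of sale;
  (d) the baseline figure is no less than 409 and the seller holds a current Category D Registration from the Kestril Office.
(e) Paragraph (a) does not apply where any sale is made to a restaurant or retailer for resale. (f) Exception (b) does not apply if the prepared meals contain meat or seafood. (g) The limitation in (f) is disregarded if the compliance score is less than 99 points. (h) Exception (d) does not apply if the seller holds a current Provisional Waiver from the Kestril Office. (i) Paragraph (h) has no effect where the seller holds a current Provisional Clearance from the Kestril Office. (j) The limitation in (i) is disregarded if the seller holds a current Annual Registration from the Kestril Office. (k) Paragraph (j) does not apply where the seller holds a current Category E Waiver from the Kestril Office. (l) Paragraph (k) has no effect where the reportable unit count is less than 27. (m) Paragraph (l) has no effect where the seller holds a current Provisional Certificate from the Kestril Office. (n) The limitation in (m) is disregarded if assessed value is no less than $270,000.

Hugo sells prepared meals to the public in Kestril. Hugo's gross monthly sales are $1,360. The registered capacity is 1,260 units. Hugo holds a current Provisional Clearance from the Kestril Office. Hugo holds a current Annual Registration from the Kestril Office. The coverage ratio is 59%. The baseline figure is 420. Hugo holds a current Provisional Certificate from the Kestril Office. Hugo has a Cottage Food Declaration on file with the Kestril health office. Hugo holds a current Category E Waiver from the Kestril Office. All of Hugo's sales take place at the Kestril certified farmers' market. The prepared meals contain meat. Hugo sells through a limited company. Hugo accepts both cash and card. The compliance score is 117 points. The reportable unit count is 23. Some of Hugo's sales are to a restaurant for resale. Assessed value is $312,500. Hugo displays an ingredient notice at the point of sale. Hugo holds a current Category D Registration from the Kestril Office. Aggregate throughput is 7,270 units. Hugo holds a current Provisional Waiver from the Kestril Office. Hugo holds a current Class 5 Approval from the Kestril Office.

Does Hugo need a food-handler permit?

Yes — Hugo must hold a food-handler permit.

Exception (a) is satisfied on its face — all sales are at a certified farmers' market; a Cottage Food Declaration is on file; aggregate throughput is 7,270 units, under the 7,410 units limit. But: (e) is engaged — some sales are to a restaurant for resale. (a) is therefore removed.
Exception (b)'s conditions are all satisfied: the registered capacity is 1,260 units, under the 1,590 units limit; the coverage ratio is 59%, under the 64% limit; a current Class 5 Approval is held. But: (f) operates against (b): the prepared meals contain meat. (g), which would lift (f), is inapplicable — the compliance score is 117 points, not less than 99 points. (b) is therefore removed.
Exception (c) requires that gross monthly sales are under $1,220; but gross monthly sales are $1,360, not under $1,220, so (c) is unavailable.
All of (d)'s requirements are met (the baseline figure is 420, meeting the 409 threshold; a current Category D Registration is held). But: (h) is engaged — a current Provisional Waiver is held. (i) applies (a current Provisional Clearance is held), but is displaced by (j): (j) operates against (i): a current Annual Registration is held. (k) would limit (j) — a current Category E Waiver is held — but (l) sets (k) aside: (l) applies — the reportable unit count is 23, less than the 27 limit. (m) is engaged (a current Provisional Certificate is held), but is displaced by (n): (n) operates against (m): assessed value is $312,500, meeting the $270,000 threshold. Exception (d) does not apply.
No exception is made out. Hugo falls within the general rule.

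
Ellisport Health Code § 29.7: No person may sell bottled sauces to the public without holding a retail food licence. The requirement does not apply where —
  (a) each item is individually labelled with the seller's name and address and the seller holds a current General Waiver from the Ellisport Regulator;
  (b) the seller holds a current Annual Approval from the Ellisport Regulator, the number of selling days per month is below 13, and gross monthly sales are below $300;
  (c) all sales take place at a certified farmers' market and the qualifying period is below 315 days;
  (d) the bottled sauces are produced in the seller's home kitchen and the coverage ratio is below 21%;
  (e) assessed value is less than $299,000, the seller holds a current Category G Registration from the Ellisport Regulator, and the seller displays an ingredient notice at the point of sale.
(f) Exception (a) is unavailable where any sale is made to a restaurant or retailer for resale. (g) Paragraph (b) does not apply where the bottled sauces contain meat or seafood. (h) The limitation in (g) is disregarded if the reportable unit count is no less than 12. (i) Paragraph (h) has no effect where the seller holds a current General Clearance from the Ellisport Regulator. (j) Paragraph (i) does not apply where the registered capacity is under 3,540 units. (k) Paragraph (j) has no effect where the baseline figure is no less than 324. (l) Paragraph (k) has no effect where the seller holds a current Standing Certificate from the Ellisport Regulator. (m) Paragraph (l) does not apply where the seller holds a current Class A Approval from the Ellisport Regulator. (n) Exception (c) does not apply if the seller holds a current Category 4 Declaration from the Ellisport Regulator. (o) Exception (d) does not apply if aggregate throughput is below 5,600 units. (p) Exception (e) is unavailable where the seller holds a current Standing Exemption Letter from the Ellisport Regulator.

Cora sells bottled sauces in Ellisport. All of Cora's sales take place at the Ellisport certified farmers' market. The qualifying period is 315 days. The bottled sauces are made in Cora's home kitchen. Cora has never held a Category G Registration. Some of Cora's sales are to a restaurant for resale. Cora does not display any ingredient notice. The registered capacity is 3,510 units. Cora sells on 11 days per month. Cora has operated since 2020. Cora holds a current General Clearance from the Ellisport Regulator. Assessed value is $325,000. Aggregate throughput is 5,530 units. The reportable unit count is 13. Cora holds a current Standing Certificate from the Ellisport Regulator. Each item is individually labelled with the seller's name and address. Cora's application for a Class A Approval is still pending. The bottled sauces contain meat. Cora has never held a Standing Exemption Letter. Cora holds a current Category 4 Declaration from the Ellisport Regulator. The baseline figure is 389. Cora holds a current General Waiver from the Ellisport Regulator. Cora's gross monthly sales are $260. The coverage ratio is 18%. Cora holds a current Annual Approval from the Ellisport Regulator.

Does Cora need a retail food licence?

All of (a)'s requirements are met (items are individually labelled; a current General Waiver is held). However, paragraph (f) must be considered: (f) operates — some sales are to a restaurant for resale. (a) is therefore removed.
Exception (b) is satisfied on its face — a current Annual Approval is held; the number of selling days per month is 11, below the 13 limit; gross monthly sales are $260, below the $300 limit. As to paragraphs (g)–(m): (g) would limit (b) — the bottled sauces contain meat — but (h) sets (g) aside: (h) operates against (g): the reportable unit count is 13, meeting the 12 threshold. (i) is triggered (a current General Clearance is held), but is displaced by (j): (j) operates against (i): the registered capacity is 3,510 units, under the 3,540 units limit. (k) is triggered (the baseline figure is 389, meeting the 324 threshold), but is overridden by (l): (l) operates against (k): a current Standing Certificate is held. (m) is not engaged (no current Class A Approval is held), so (l) stands. So (b) applies.
Exception (c) does not apply: the qualifying period is 315 days, not below 315 days.
Exception (d): the bottled sauces are home-kitchen produced; the coverage ratio is 18%, below the 21% limit — every condition holds. However, paragraph (o) must be considered: (o) operates against (d): aggregate throughput is 5,530 units, below the 5,600 units limit. (d) is therefore removed.
Exception (e) requires that assessed value is less than $299,000; but assessed value is $325,000, not less than $299,000, so (e) is unavailable.

No — exception (b) applies; Cora is not required to hold a retail food licence.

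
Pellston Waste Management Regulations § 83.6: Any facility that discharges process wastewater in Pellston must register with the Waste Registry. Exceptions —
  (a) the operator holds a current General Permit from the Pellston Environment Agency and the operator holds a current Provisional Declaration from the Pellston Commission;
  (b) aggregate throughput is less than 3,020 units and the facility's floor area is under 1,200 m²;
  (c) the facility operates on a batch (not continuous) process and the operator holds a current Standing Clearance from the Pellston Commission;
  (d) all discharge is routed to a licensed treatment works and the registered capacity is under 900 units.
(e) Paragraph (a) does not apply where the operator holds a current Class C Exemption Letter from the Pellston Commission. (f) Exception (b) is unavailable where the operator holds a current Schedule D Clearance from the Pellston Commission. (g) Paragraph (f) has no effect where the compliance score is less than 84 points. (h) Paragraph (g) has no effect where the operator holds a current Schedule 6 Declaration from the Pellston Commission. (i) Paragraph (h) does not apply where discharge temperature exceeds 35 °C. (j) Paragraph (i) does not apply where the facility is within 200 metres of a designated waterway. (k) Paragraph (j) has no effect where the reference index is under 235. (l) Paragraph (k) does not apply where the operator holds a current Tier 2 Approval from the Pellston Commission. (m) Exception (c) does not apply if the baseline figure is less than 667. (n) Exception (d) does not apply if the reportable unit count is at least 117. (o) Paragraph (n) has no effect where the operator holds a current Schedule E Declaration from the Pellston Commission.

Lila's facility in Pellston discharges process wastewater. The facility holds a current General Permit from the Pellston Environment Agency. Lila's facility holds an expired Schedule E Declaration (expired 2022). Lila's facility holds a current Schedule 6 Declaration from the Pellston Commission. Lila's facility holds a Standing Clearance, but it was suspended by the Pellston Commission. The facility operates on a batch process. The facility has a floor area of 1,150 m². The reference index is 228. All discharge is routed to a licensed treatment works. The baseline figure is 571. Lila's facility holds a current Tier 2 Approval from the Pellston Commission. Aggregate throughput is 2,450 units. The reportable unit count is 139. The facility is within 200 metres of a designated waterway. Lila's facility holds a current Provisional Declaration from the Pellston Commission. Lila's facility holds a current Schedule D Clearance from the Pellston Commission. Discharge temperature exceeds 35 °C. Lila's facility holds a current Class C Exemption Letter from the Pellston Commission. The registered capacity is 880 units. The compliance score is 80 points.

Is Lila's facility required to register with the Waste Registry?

Exception (a) is satisfied on its face — a current General Permit is held; a current Provisional Declaration is held. However, paragraph (e) must be considered: (e) is triggered — a current Class C Exemption Letter is held. So (a) is unavailable.
Exception (b)'s conditions are all satisfied: aggregate throughput is 2,450 units, less than the 3,020 units limit; the facility's floor area is 1,150 m², under the 1,200 m² limit. Turning to paragraphs (f)–(l): (f) is triggered — a current Schedule D Clearance is held. (g) would limit (f) — the compliance score is 80 points, less than the 84 points limit — but (h) sets (g) aside: (h) operates against (g): a current Schedule 6 Declaration is held. (i) would limit (h) — discharge temperature exceeds 35 °C — but (j) sets (i) aside: (j) applies — the facility is within 200 m of a designated waterway. (k) would limit (j) — the reference index is 228, under the 235 limit — but (l) sets (k) aside: (l) applies — a current Tier 2 Approval is held. (b) is therefore removed.
Exception (c) requires that the operator holds a current Standing Clearance from the Pellston Commission; but there is no Standing Clearance in force, so (c) is unavailable.
Exception (d) is satisfied on its face — discharge is routed to a licensed treatment works; the registered capacity is 880 units, under the 900 units limit. However, paragraphs (n)–(o) must be considered: (n) operates against (d): the reportable unit count is 139, meeting the 117 threshold. (o), which would lift (n), is not triggered — no current Schedule E Declaration is held. (d) is therefore removed.
None of the exceptions is available; § 83.6 applies in full.

Yes — Lila's facility must register with the Waste Registry.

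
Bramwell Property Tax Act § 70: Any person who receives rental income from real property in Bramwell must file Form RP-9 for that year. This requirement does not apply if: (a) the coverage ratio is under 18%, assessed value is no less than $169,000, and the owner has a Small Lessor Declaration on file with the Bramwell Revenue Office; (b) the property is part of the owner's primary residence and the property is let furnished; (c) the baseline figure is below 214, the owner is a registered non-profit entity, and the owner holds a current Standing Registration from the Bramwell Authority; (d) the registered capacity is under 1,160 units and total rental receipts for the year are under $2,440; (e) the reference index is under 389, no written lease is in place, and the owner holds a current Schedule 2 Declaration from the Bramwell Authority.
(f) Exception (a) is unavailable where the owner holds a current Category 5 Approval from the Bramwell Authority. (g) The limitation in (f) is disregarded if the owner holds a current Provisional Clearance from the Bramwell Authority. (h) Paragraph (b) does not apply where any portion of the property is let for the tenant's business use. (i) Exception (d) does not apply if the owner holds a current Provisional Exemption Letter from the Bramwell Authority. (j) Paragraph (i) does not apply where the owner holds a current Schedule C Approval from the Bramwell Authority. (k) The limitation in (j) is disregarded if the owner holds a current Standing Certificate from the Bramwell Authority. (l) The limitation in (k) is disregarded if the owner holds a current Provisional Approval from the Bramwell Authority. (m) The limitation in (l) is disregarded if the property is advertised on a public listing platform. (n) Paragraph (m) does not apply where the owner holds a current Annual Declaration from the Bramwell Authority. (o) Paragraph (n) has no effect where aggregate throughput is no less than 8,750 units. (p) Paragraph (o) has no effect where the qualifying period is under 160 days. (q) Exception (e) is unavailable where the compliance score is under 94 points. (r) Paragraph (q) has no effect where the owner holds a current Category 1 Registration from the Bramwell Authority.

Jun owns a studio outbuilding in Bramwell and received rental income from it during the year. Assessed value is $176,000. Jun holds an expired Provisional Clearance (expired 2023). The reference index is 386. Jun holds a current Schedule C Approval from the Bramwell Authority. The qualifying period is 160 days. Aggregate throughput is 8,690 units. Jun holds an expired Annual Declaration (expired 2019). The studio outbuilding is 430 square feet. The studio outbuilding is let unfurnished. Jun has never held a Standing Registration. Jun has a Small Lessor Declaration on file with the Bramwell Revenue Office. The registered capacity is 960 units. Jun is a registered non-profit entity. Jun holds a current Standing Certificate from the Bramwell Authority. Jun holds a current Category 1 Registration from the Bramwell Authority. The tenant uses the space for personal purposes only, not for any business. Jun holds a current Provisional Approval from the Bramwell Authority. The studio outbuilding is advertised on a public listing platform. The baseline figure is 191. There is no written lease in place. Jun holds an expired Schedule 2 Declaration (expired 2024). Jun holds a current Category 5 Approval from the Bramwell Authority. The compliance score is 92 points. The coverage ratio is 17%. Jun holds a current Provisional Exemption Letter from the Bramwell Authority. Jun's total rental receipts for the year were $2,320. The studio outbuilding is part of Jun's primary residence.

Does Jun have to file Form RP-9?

All of (a)'s requirements are met (the coverage ratio is 17%, under the 18% limit; assessed value is $176,000, meeting the $169,000 threshold; a Small Lessor Declaration is on file). Turning to paragraphs (f)–(g): (f) applies — a current Category 5 Approval is held. (g) does not operate here (no current Provisional Clearance is held), so (f) stands. So (a) is unavailable.
Exception (b) requires that the property is let furnished; but the property is let unfurnished, so (b) is unavailable.
Exception (c) requires that the owner holds a current Standing Registration from the Bramwell Authority; but there is no Standing Registration in force, so (c) is unavailable.
Exception (d): the registered capacity is 960 units, under the 1,160 units limit; total rental receipts for the year are $2,320, under the $2,440 limit — every condition holds. But applying paragraphs (i)–(p): (i) is engaged — a current Provisional Exemption Letter is held. (j) is engaged (a current Schedule C Approval is held), but is overridden by (k): (k) is engaged — a current Standing Certificate is held. (l) is engaged (a current Provisional Approval is held), but is set aside by (m): (m) operates against (l): the property is publicly advertised. (n), which would lift (m), is not triggered — the Annual Declaration is not current. Exception (d) does not apply.
Exception (e) does not apply: no current Schedule 2 Declaration is held.
No exception applies. The general rule governs.

Yes — Jun must file Form RP-9.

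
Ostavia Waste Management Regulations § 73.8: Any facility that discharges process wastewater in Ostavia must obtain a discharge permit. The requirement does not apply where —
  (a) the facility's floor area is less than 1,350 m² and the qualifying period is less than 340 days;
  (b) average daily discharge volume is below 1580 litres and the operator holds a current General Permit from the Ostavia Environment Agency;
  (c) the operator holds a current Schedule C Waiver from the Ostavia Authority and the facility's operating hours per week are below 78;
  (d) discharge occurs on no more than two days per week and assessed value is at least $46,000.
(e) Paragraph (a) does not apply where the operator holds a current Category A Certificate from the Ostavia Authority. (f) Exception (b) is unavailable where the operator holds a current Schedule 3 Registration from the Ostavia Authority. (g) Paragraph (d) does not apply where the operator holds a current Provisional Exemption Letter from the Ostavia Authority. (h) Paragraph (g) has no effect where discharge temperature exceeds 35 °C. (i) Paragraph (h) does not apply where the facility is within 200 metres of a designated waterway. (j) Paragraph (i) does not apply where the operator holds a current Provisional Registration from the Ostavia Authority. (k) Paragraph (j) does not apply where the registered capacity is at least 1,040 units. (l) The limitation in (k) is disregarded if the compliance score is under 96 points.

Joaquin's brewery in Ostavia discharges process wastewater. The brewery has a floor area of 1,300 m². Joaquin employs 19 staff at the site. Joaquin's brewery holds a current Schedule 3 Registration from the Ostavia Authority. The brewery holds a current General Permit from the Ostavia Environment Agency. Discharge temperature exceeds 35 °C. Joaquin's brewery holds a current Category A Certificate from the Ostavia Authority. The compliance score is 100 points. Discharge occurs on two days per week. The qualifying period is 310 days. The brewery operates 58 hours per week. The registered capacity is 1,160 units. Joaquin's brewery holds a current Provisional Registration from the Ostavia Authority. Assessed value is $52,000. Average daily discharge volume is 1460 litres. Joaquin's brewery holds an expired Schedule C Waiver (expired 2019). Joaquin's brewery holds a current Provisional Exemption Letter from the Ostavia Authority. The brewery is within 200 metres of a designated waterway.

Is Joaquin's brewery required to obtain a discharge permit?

All of (a)'s requirements are met (the facility's floor area is 1,300 m², less than the 1,350 m² limit; the qualifying period is 310 days, less than the 340 days limit). But applying paragraph (e): (e) operates against (a): a current Category A Certificate is held. Exception (a) does not apply.
Exception (b) is satisfied on its face — average daily discharge volume is 1460 litres, below the 1580 litres limit; a current General Permit is held. But: (f) is engaged — a current Schedule 3 Registration is held. So (b) is unavailable.
Exception (c) does not apply: there is no Schedule C Waiver in force.
Exception (d) is satisfied on its face — discharge occurs on no more than two days per week; assessed value is $52,000, meeting the $46,000 threshold. But applying paragraphs (g)–(l): (g) operates against (d): a current Provisional Exemption Letter is held. (h) would limit (g) — discharge temperature exceeds 35 °C — but (i) sets (h) aside: (i) operates against (h): the brewery is within 200 m of a designated waterway. (j) operates (a current Provisional Registration is held), but is displaced by (k): (k) applies — the registered capacity is 1,160 units, meeting the 1,040 units threshold. (l) is inapplicable (the compliance score is 100 points, not under 96 points), so (k) stands. So (d) is unavailable.
No exception applies. The general rule governs.

Yes — Joaquin's brewery must obtain a discharge permit.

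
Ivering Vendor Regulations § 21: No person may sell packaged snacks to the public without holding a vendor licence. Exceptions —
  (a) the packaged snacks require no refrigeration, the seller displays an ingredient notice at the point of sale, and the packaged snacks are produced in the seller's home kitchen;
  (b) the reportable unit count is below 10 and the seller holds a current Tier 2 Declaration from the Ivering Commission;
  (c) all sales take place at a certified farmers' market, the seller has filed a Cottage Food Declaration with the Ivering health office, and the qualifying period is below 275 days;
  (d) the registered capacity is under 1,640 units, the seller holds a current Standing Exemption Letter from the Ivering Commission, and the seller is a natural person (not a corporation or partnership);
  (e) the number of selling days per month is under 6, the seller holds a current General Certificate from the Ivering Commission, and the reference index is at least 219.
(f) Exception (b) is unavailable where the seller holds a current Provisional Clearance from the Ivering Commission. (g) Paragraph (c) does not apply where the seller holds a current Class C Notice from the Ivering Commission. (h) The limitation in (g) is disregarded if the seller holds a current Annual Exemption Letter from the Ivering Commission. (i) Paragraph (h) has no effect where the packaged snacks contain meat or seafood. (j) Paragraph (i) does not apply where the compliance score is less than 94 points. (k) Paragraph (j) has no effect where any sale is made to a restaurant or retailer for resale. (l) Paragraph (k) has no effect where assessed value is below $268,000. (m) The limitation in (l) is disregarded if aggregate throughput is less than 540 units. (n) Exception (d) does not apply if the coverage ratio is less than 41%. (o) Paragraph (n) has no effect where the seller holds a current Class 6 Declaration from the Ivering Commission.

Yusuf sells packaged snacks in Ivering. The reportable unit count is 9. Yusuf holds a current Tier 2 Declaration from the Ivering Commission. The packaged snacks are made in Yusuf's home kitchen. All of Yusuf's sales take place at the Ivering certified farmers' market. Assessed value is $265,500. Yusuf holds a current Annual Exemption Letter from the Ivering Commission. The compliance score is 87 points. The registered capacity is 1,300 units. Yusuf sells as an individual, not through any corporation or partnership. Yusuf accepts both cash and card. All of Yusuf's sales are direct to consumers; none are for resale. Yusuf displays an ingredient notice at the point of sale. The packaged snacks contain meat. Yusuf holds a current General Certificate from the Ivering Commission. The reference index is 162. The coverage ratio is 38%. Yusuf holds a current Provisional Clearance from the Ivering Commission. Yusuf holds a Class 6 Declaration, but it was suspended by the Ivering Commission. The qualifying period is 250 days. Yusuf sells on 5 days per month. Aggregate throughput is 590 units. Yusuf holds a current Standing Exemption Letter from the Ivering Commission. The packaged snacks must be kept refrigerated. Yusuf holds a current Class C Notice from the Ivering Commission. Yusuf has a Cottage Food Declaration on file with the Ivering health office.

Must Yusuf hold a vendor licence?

Exception (a) fails — the packaged snacks require refrigeration.
Exception (b) is satisfied on its face — the reportable unit count is 9, below the 10 limit; a current Tier 2 Declaration is held. However, paragraph (f) must be considered: (f) operates against (b): a current Provisional Clearance is held. So (b) is unavailable.
All of (c)'s requirements are met (all sales are at a certified farmers' market; a Cottage Food Declaration is on file; the qualifying period is 250 days, below the 275 days limit). Under paragraphs (g)–(m): (g) would limit (c) — a current Class C Notice is held — but (h) sets (g) aside: (h) operates against (g): a current Annual Exemption Letter is held. (i) is engaged (the packaged snacks contain meat), but is set aside by (j): (j) applies — the compliance score is 87 points, less than the 94 points limit. (k) does not operate here (no sales are for resale), so (j) stands. (c) remains available.
Exception (d)'s conditions are all satisfied: the registered capacity is 1,300 units, under the 1,640 units limit; a current Standing Exemption Letter is held; the seller is a natural person. But: (n) is engaged — the coverage ratio is 38%, less than the 41% limit. (o), which would lift (n), is not triggered — the Class 6 Declaration is not current. So (d) is unavailable.
Exception (e) requires that the reference index is at least 219; but the reference index is 162, short of 219, so (e) is unavailable.

No — exception (c) applies; Yusuf is not required to hold a vendor licence.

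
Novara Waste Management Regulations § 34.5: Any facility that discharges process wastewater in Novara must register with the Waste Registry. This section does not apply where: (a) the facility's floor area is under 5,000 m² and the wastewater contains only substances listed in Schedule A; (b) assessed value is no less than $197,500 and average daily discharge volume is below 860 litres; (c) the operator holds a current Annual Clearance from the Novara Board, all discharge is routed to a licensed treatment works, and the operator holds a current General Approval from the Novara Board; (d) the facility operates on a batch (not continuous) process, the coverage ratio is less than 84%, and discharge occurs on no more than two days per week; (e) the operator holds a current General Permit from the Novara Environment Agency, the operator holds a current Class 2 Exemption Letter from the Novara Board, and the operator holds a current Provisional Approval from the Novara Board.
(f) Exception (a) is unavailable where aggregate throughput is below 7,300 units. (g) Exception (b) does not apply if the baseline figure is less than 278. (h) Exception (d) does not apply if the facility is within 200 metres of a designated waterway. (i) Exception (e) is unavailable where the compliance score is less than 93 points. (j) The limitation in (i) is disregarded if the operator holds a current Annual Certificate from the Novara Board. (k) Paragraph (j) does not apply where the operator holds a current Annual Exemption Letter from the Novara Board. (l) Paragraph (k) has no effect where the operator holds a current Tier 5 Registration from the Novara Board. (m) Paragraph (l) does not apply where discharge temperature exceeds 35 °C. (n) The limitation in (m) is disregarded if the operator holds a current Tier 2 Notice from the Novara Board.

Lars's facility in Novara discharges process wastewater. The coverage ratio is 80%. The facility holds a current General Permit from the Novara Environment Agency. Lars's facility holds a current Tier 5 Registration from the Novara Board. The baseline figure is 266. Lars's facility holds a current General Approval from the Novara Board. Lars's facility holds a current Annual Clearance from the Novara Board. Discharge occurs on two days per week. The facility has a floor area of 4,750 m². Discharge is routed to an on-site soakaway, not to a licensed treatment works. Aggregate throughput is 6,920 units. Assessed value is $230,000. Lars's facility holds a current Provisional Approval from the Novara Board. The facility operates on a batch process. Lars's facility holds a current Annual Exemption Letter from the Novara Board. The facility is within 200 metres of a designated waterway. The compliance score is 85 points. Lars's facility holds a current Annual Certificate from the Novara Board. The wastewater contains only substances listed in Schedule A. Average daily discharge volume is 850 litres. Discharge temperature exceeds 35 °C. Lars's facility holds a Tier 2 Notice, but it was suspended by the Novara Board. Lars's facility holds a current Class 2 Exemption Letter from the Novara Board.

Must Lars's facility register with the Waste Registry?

All of (a)'s requirements are met (the facility's floor area is 4,750 m², under the 5,000 m² limit; the wastewater is Schedule-A-only). However, paragraph (f) must be considered: (f) operates against (a): aggregate throughput is 6,920 units, below the 7,300 units limit. Exception (a) does not apply.
Exception (b) is satisfied on its face — assessed value is $230,000, meeting the $197,500 threshold; average daily discharge volume is 850 litres, below the 860 litres limit. But applying paragraph (g): (g) applies — the baseline figure is 266, less than the 278 limit. (b) is therefore removed.
Exception (c) does not apply: discharge is not routed to a licensed treatment works.
Exception (d): the facility operates on a batch process; the coverage ratio is 80%, less than the 84% limit; discharge occurs on no more than two days per week — every condition holds. However, paragraph (h) must be considered: (h) operates — the facility is within 200 m of a designated waterway. So (d) is unavailable.
All of (e)'s requirements are met (a current General Permit is held; a current Class 2 Exemption Letter is held; a current Provisional Approval is held). But applying paragraphs (i)–(n): (i) operates — the compliance score is 85 points, less than the 93 points limit. (j) would limit (i) — a current Annual Certificate is held — but (k) sets (j) aside: (k) operates against (j): a current Annual Exemption Letter is held. (l) is engaged (a current Tier 5 Registration is held), but is overridden by (m): (m) operates against (l): discharge temperature exceeds 35 °C. (n) is not engaged (no current Tier 2 Notice is held), so (m) stands. So (e) is unavailable.
No exception displaces § 34.5.

Yes — Lars's facility must register with the Waste Registry.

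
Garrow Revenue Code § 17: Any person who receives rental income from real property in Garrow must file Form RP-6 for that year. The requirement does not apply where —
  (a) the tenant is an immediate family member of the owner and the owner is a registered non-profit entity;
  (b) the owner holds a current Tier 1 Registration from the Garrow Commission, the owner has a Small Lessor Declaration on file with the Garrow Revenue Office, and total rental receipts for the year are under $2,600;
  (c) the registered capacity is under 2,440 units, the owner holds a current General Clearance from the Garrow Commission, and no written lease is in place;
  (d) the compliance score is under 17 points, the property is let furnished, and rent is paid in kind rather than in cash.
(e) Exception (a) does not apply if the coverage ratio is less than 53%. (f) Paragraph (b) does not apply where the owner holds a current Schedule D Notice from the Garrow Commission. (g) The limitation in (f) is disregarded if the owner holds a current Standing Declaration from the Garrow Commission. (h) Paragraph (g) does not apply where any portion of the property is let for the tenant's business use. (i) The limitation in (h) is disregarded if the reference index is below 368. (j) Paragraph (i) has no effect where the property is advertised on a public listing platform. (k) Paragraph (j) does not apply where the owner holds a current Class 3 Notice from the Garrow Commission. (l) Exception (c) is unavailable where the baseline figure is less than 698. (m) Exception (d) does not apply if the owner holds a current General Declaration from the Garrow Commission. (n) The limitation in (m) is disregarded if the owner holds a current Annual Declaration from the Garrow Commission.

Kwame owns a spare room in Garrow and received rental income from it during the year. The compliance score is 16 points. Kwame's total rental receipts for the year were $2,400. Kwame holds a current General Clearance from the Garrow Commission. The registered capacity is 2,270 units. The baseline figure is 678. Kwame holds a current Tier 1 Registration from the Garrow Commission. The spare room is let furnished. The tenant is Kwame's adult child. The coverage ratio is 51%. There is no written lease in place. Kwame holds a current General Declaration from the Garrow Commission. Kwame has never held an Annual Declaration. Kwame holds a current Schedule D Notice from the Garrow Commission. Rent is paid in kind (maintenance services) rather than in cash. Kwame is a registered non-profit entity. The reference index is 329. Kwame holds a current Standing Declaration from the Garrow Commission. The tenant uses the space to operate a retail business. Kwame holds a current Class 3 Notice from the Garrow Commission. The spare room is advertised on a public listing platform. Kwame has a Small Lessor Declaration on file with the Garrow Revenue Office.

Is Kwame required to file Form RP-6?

No — exception (b) applies; Kwame is not required to file Form RP-6.

Exception (a) is satisfied on its face — the tenant is an immediate family member; Kwame is a registered non-profit. But: (e) operates — the coverage ratio is 51%, less than the 53% limit. Exception (a) does not apply.
Exception (b)'s conditions are all satisfied: a current Tier 1 Registration is held; a Small Lessor Declaration is on file; total rental receipts for the year are $2,400, under the $2,600 limit. Under paragraphs (f)–(k): (f) applies (a current Schedule D Notice is held), but is itself disapplied by (g): (g) operates against (f): a current Standing Declaration is held. (h) applies (the space is let for business use), but is displaced by (i): (i) operates against (h): the reference index is 329, below the 368 limit. (j) would limit (i) — the property is publicly advertised — but (k) sets (j) aside: (k) operates against (j): a current Class 3 Notice is held. So (b) applies.
Exception (c)'s conditions are all satisfied: the registered capacity is 2,270 units, under the 2,440 units limit; a current General Clearance is held; there is no written lease. But applying paragraph (l): (l) operates against (c): the baseline figure is 678, less than the 698 limit. Exception (c) does not apply.
Exception (d): the compliance score is 16 points, under the 17 points limit; the property is let furnished; rent is paid in kind — every condition holds. However, paragraphs (m)–(n) must be considered: (m) operates against (d): a current General Declaration is held. (n) is not engaged (there is no Annual Declaration in force), so (m) stands. Exception (d) does not apply.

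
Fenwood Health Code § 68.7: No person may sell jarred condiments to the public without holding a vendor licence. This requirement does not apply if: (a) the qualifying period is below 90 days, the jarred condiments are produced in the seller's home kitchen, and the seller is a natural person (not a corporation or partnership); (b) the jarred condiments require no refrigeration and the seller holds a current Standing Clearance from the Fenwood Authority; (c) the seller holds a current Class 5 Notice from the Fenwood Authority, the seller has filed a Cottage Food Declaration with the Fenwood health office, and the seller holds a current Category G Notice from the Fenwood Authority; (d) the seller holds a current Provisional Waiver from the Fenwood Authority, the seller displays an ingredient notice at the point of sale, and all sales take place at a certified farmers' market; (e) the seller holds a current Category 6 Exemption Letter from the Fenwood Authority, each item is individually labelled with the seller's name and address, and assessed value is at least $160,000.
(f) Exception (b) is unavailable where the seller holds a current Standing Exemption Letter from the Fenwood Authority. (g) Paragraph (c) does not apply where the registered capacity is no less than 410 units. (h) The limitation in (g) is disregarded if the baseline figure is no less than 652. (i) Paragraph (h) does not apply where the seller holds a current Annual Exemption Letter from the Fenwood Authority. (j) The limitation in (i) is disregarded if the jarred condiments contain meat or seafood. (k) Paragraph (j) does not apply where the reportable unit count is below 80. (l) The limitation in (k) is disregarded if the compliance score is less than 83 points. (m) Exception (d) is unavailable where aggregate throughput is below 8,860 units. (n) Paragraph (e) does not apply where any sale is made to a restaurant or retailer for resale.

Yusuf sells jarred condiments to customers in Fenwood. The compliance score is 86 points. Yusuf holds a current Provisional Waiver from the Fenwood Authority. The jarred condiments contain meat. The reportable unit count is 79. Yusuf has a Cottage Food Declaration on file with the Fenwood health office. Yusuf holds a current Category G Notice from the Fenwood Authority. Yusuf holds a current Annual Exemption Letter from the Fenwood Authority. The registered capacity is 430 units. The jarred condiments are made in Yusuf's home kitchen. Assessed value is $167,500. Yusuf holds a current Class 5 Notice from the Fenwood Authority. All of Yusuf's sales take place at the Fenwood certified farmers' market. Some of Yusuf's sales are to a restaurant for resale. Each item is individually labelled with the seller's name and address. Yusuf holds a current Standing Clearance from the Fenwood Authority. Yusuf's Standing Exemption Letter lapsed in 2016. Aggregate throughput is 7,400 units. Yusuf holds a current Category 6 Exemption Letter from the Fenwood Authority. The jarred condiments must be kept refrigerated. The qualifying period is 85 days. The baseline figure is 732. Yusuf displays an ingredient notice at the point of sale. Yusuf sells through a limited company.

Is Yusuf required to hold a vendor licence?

Exception (a) fails — the seller operates through a limited company.
Exception (b) fails — the jarred condiments require refrigeration.
Exception (c): a current Class 5 Notice is held; a Cottage Food Declaration is on file; a current Category G Notice is held — every condition holds. But applying paragraphs (g)–(l): (g) is engaged — the registered capacity is 430 units, meeting the 410 units threshold. (h) is triggered (the baseline figure is 732, meeting the 652 threshold), but is set aside by (i): (i) is triggered — a current Annual Exemption Letter is held. (j) is engaged (the jarred condiments contain meat), but is overridden by (k): (k) is engaged — the reportable unit count is 79, below the 80 limit. (l), which would lift (k), does not operate here — the compliance score is 86 points, not less than 83 points. Exception (c) does not apply.
All of (d)'s requirements are met (a current Provisional Waiver is held; an ingredient notice is displayed; all sales are at a certified farmers' market). But: (m) applies — aggregate throughput is 7,400 units, below the 8,860 units limit. (d) is therefore removed.
All of (e)'s requirements are met (a current Category 6 Exemption Letter is held; items are individually labelled; assessed value is $167,500, meeting the $160,000 threshold). But applying paragraph (n): (n) operates against (e): some sales are to a restaurant for resale. (e) is therefore removed.
Every exception is unavailable, so the rule governs.

Yes — Yusuf must hold a vendor licence.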